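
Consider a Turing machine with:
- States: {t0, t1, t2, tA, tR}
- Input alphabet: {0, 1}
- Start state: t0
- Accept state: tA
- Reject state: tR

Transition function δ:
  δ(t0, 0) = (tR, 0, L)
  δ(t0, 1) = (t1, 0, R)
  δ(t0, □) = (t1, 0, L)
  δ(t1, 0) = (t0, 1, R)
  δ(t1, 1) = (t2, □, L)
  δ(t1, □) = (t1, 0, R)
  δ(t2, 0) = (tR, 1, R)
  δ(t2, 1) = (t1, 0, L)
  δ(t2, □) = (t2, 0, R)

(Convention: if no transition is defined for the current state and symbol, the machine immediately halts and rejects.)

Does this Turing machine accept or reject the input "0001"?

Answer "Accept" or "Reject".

Execution trace:
Initial: [t0]0001
Step 1: δ(t0, 0) = (tR, 0, L) → [tR]□0001

The machine reaches the reject state tR and halts.

Answer: Reject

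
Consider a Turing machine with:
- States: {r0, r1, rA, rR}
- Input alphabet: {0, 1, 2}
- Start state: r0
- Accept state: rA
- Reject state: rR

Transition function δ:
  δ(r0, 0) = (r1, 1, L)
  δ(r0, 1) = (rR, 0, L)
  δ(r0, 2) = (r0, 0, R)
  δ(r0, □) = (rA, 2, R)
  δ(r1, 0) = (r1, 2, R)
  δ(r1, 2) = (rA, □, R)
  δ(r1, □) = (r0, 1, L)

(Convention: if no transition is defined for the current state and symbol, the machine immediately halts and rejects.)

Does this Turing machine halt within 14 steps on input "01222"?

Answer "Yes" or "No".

Execution trace:
Initial: [r0]01222
Step 1: δ(r0, 0) = (r1, 1, L) → [r1]□11222
Step 2: δ(r1, □) = (r0, 1, L) → [r0]□111222
Step 3: δ(r0, □) = (rA, 2, R) → 2[rA]111222

The machine reaches the accept state rA and halts.
The machine halted after 3 steps (within the 14-step bound).

Answer: Yes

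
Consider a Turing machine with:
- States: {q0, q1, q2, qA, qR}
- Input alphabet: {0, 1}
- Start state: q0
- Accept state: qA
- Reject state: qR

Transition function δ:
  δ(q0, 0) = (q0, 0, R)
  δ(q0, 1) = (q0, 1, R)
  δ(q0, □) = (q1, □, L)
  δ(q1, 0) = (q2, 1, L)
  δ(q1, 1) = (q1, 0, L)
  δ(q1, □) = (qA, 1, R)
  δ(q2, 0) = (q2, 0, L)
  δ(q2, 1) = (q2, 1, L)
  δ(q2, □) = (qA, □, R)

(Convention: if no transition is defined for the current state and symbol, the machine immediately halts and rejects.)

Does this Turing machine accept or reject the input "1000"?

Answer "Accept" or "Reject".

Execution trace:
Initial: [q0]1000
Step 1: δ(q0, 1) = (q0, 1, R) → 1[q0]000
Step 2: δ(q0, 0) = (q0, 0, R) → 10[q0]00
Step 3: δ(q0, 0) = (q0, 0, R) → 100[q0]0
Step 4: δ(q0, 0) = (q0, 0, R) → 1000[q0]□
Step 5: δ(q0, □) = (q1, □, L) → 100[q1]0□
Step 6: δ(q1, 0) = (q2, 1, L) → 10[q2]01□
Step 7: δ(q2, 0) = (q2, 0, L) → 1[q2]001□
Step 8: δ(q2, 0) = (q2, 0, L) → [q2]1001□
Step 9: δ(q2, 1) = (q2, 1, L) → [q2]□1001□
Step 10: δ(q2, □) = (qA, □, R) → □[qA]1001□

The machine reaches the accept state qA and halts.

Answer: Accept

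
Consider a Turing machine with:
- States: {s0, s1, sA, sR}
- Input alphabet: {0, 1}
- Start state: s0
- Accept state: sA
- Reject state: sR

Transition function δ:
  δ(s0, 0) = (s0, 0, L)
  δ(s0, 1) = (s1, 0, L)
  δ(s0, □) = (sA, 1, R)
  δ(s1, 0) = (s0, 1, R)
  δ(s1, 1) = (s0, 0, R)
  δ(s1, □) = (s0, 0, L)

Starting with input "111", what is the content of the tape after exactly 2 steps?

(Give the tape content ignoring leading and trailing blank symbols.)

Execution trace:
Initial: [s0]111
Step 1: δ(s0, 1) = (s1, 0, L) → [s1]□011
Step 2: δ(s1, □) = (s0, 0, L) → [s0]□0011

After 2 steps, the tape (ignoring leading/trailing blanks) is: 0011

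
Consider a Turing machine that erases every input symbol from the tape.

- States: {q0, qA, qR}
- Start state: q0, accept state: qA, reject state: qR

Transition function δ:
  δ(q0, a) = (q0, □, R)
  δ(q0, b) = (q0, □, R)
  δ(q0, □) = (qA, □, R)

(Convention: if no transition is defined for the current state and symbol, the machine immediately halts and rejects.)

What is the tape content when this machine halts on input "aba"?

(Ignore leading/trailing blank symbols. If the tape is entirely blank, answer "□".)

Execution trace:
Initial: [q0]aba
Step 1: δ(q0, a) = (q0, □, R) → □[q0]ba
Step 2: δ(q0, b) = (q0, □, R) → □□[q0]a
Step 3: δ(q0, a) = (q0, □, R) → □□□[q0]□
Step 4: δ(q0, □) = (qA, □, R) → □□□□[qA]□

The machine reaches the accept state qA and halts.

Final tape (ignoring leading/trailing blanks): □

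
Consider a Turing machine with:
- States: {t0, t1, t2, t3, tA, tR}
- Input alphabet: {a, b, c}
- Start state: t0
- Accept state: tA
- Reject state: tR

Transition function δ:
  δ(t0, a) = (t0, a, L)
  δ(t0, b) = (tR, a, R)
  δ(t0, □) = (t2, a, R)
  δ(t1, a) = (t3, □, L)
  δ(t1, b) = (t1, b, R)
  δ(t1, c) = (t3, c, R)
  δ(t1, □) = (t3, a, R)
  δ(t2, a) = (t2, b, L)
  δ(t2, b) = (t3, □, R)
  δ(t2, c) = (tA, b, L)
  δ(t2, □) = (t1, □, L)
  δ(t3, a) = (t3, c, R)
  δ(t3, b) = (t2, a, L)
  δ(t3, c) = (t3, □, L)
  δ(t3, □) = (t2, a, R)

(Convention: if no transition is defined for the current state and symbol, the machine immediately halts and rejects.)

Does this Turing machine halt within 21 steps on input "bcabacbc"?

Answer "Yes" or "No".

Execution trace:
Initial: [t0]bcabacbc
Step 1: δ(t0, b) = (tR, a, R) → a[tR]cabacbc

The machine reaches the reject state tR and halts.
The machine halted after 1 step (within the 21-step bound).

Answer: Yes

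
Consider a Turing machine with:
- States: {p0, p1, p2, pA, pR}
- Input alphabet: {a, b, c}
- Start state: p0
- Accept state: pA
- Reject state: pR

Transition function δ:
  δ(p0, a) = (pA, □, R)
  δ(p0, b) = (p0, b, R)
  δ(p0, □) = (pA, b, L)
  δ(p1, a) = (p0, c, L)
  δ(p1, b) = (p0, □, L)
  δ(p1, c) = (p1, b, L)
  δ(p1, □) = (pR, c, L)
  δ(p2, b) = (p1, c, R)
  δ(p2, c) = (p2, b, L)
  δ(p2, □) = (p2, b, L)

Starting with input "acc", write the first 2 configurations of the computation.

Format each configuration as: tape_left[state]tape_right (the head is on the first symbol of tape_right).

Transitions applied:
Step 1: δ(p0, a) = (pA, □, R)

The first 2 configurations are:
[p0]acc ⊢ □[pA]cc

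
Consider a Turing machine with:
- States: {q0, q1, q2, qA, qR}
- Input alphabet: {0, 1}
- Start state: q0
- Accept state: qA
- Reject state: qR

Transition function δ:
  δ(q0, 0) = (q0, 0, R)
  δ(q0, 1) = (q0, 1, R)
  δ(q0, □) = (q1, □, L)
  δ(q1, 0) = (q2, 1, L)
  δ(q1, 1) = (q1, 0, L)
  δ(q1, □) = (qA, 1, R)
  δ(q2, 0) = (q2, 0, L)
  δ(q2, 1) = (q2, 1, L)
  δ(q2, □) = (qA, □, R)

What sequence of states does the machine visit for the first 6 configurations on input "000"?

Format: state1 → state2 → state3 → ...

Execution trace:
Initial: [q0]000
Step 1: δ(q0, 0) = (q0, 0, R) → 0[q0]00
Step 2: δ(q0, 0) = (q0, 0, R) → 00[q0]0
Step 3: δ(q0, 0) = (q0, 0, R) → 000[q0]□
Step 4: δ(q0, □) = (q1, □, L) → 00[q1]0□
Step 5: δ(q1, 0) = (q2, 1, L) → 0[q2]01□

State sequence: q0 → q0 → q0 → q0 → q1 → q2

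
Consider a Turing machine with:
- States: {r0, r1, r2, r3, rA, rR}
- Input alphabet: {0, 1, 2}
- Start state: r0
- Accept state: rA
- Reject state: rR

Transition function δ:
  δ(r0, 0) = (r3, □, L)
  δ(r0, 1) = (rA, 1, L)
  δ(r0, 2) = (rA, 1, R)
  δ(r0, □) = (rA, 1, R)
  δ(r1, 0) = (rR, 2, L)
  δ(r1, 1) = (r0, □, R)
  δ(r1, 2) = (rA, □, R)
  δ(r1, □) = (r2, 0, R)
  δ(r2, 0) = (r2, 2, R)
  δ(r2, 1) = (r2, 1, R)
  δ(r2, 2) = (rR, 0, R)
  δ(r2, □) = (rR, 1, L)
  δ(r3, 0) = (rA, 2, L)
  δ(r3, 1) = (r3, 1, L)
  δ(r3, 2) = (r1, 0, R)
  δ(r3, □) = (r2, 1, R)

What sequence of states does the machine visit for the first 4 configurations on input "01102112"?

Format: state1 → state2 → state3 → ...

Execution trace:
Initial: [r0]01102112
Step 1: δ(r0, 0) = (r3, □, L) → [r3]□□1102112
Step 2: δ(r3, □) = (r2, 1, R) → 1[r2]□1102112
Step 3: δ(r2, □) = (rR, 1, L) → [rR]111102112

The machine reaches the reject state rR and halts.

State sequence: r0 → r3 → r2 → rR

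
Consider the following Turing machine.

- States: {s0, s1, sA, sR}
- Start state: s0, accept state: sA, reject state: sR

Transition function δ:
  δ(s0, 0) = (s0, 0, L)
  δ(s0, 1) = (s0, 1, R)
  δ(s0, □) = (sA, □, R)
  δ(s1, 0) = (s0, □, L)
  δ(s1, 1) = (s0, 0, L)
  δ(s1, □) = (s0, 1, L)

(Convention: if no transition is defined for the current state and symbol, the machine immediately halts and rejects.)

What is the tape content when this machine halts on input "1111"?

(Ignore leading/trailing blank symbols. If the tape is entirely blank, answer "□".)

Execution trace:
Initial: [s0]1111
Step 1: δ(s0, 1) = (s0, 1, R) → 1[s0]111
Step 2: δ(s0, 1) = (s0, 1, R) → 11[s0]11
Step 3: δ(s0, 1) = (s0, 1, R) → 111[s0]1
Step 4: δ(s0, 1) = (s0, 1, R) → 1111[s0]□
Step 5: δ(s0, □) = (sA, □, R) → 1111□[sA]□

The machine reaches the accept state sA and halts.

Final tape (ignoring leading/trailing blanks): 1111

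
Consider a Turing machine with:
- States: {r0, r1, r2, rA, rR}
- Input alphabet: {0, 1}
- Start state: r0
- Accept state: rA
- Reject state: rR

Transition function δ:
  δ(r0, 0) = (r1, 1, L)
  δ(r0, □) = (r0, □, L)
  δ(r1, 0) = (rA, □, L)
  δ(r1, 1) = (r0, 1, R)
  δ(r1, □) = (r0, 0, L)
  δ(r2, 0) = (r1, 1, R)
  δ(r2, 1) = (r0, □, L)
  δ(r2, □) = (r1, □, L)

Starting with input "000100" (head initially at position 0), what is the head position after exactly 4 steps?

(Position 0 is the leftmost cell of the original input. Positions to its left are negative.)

Execution trace (head position shown):
Step 0: [r0]000100  (head at position 0)
Step 1: move left → [r1]□100100  (head at position -1)
Step 2: move left → [r0]□0100100  (head at position -2)
Step 3: move left → [r0]□□0100100  (head at position -3)
Step 4: move left → [r0]□□□0100100  (head at position -4)

After 4 steps, the head is at position -4.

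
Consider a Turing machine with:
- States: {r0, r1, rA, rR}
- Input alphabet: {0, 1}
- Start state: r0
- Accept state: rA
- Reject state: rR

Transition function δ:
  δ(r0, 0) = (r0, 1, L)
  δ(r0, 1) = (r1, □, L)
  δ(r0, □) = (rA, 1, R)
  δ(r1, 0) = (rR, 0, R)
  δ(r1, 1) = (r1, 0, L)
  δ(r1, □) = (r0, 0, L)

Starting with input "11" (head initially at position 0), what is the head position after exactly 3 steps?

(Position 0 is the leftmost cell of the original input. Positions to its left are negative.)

Execution trace (head position shown):
Step 0: [r0]11  (head at position 0)
Step 1: move left → [r1]□□1  (head at position -1)
Step 2: move left → [r0]□0□1  (head at position -2)
Step 3: move right → 1[rA]0□1  (head at position -1)

After 3 steps, the head is at position -1.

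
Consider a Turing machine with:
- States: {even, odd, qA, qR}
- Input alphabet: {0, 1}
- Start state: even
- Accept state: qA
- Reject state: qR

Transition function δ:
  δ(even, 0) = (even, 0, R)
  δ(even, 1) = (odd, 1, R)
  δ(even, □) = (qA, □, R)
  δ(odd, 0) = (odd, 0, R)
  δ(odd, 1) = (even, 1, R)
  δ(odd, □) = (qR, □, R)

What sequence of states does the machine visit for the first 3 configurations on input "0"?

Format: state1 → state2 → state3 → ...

Execution trace:
Initial: [even]0
Step 1: δ(even, 0) = (even, 0, R) → 0[even]□
Step 2: δ(even, □) = (qA, □, R) → 0□[qA]□

The machine reaches the accept state qA and halts.

State sequence: even → even → qA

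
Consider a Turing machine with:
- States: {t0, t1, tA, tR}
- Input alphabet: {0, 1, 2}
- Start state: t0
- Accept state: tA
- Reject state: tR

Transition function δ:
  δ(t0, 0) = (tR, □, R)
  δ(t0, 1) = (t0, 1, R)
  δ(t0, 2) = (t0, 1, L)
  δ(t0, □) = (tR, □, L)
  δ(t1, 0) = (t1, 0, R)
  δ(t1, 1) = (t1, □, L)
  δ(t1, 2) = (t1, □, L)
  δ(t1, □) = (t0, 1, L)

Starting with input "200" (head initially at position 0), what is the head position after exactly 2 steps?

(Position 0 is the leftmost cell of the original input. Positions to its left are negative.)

Execution trace (head position shown):
Step 0: [t0]200  (head at position 0)
Step 1: move left → [t0]□100  (head at position -1)
Step 2: move left → [tR]□□100  (head at position -2)

After 2 steps, the head is at position -2.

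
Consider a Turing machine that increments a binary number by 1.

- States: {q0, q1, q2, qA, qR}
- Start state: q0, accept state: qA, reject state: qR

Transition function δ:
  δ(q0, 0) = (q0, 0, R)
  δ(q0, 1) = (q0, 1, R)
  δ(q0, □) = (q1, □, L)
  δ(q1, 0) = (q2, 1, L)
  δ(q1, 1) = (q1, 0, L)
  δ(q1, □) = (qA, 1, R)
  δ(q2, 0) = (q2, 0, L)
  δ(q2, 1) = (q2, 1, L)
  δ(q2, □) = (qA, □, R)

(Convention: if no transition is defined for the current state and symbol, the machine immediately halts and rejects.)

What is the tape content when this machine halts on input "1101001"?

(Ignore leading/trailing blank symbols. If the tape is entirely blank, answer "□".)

Execution trace:
Initial: [q0]1101001
Step 1: δ(q0, 1) = (q0, 1, R) → 1[q0]101001
Step 2: δ(q0, 1) = (q0, 1, R) → 11[q0]01001
Step 3: δ(q0, 0) = (q0, 0, R) → 110[q0]1001
Step 4: δ(q0, 1) = (q0, 1, R) → 1101[q0]001
Step 5: δ(q0, 0) = (q0, 0, R) → 11010[q0]01
Step 6: δ(q0, 0) = (q0, 0, R) → 110100[q0]1
Step 7: δ(q0, 1) = (q0, 1, R) → 1101001[q0]□
Step 8: δ(q0, □) = (q1, □, L) → 110100[q1]1□
Step 9: δ(q1, 1) = (q1, 0, L) → 11010[q1]00□
Step 10: δ(q1, 0) = (q2, 1, L) → 1101[q2]010□
Step 11: δ(q2, 0) = (q2, 0, L) → 110[q2]1010□
Step 12: δ(q2, 1) = (q2, 1, L) → 11[q2]01010□
Step 13: δ(q2, 0) = (q2, 0, L) → 1[q2]101010□
Step 14: δ(q2, 1) = (q2, 1, L) → [q2]1101010□
Step 15: δ(q2, 1) = (q2, 1, L) → [q2]□1101010□
Step 16: δ(q2, □) = (qA, □, R) → □[qA]1101010□

The machine reaches the accept state qA and halts.

Final tape (ignoring leading/trailing blanks): 1101010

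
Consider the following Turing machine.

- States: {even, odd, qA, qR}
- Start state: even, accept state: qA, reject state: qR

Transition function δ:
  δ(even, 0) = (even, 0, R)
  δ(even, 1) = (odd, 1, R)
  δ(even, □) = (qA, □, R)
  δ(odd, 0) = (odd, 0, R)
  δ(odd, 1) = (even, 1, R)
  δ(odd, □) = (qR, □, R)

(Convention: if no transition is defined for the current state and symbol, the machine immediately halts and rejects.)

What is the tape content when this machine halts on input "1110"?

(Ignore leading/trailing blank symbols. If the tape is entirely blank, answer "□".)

Execution trace:
Initial: [even]1110
Step 1: δ(even, 1) = (odd, 1, R) → 1[odd]110
Step 2: δ(odd, 1) = (even, 1, R) → 11[even]10
Step 3: δ(even, 1) = (odd, 1, R) → 111[odd]0
Step 4: δ(odd, 0) = (odd, 0, R) → 1110[odd]□
Step 5: δ(odd, □) = (qR, □, R) → 1110□[qR]□

The machine reaches the reject state qR and halts.

Final tape (ignoring leading/trailing blanks): 1110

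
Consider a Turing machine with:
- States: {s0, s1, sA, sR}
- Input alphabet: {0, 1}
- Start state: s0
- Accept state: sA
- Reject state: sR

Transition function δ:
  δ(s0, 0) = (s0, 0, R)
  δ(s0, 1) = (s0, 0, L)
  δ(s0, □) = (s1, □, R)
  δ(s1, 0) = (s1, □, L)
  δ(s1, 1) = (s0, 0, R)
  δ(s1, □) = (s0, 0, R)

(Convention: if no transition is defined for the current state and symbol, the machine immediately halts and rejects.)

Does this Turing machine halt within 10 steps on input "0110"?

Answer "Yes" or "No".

Execution trace:
Initial: [s0]0110
Step 1: δ(s0, 0) = (s0, 0, R) → 0[s0]110
Step 2: δ(s0, 1) = (s0, 0, L) → [s0]0010
Step 3: δ(s0, 0) = (s0, 0, R) → 0[s0]010
Step 4: δ(s0, 0) = (s0, 0, R) → 00[s0]10
Step 5: δ(s0, 1) = (s0, 0, L) → 0[s0]000
Step 6: δ(s0, 0) = (s0, 0, R) → 00[s0]00
Step 7: δ(s0, 0) = (s0, 0, R) → 000[s0]0
Step 8: δ(s0, 0) = (s0, 0, R) → 0000[s0]□
Step 9: δ(s0, □) = (s1, □, R) → 0000□[s1]□
Step 10: δ(s1, □) = (s0, 0, R) → 0000□0[s0]□

The machine has not reached a halting state after 10 steps.
The machine did not halt within the 10-step bound.

Answer: No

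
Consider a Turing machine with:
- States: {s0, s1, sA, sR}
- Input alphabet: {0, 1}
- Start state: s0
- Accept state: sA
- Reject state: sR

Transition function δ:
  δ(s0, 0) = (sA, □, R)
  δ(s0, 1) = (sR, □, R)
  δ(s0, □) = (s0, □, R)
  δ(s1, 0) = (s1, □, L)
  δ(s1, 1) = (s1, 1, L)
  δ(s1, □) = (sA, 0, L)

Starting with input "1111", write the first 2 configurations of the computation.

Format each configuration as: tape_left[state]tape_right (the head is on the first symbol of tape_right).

Transitions applied:
Step 1: δ(s0, 1) = (sR, □, R)

The first 2 configurations are:
[s0]1111 ⊢ □[sR]111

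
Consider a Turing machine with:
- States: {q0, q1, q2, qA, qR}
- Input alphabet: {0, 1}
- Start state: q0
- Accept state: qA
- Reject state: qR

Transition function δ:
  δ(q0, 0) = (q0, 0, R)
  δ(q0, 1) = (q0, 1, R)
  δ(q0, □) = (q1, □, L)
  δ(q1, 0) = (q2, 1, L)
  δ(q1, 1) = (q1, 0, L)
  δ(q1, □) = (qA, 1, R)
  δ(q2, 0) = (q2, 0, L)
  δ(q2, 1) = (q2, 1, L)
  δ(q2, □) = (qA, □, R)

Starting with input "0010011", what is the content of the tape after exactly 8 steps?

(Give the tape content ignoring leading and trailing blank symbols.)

Execution trace:
Initial: [q0]0010011
Step 1: δ(q0, 0) = (q0, 0, R) → 0[q0]010011
Step 2: δ(q0, 0) = (q0, 0, R) → 00[q0]10011
Step 3: δ(q0, 1) = (q0, 1, R) → 001[q0]0011
Step 4: δ(q0, 0) = (q0, 0, R) → 0010[q0]011
Step 5: δ(q0, 0) = (q0, 0, R) → 00100[q0]11
Step 6: δ(q0, 1) = (q0, 1, R) → 001001[q0]1
Step 7: δ(q0, 1) = (q0, 1, R) → 0010011[q0]□
Step 8: δ(q0, □) = (q1, □, L) → 001001[q1]1□

After 8 steps, the tape (ignoring leading/trailing blanks) is: 0010011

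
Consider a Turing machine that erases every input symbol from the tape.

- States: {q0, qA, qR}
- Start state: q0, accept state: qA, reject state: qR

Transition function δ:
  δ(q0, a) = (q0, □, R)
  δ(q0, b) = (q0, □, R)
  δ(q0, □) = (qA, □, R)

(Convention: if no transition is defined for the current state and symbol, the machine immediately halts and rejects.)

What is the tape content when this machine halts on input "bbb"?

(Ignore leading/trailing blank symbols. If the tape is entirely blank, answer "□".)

Execution trace:
Initial: [q0]bbb
Step 1: δ(q0, b) = (q0, □, R) → □[q0]bb
Step 2: δ(q0, b) = (q0, □, R) → □□[q0]b
Step 3: δ(q0, b) = (q0, □, R) → □□□[q0]□
Step 4: δ(q0, □) = (qA, □, R) → □□□□[qA]□

The machine reaches the accept state qA and halts.

Final tape (ignoring leading/trailing blanks): □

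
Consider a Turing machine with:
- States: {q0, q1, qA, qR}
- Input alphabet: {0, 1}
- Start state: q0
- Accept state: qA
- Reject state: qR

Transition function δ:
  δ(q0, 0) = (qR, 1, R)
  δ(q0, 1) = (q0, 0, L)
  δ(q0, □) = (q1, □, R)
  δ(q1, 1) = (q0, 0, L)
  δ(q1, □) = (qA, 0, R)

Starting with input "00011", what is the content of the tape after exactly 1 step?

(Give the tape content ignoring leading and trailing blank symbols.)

Execution trace:
Initial: [q0]00011
Step 1: δ(q0, 0) = (qR, 1, R) → 1[qR]0011

The machine reaches the reject state qR and halts.

After 1 step, the tape (ignoring leading/trailing blanks) is: 10011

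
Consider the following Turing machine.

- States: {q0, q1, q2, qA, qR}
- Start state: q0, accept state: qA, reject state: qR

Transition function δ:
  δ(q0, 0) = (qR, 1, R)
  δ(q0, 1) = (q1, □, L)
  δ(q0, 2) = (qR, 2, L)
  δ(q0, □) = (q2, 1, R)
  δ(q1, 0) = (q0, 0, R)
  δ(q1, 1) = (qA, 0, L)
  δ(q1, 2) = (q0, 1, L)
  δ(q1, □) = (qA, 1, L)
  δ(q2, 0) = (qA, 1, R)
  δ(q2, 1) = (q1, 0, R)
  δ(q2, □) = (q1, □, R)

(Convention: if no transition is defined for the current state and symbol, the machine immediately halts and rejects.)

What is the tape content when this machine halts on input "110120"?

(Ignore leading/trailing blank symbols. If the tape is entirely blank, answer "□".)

Execution trace:
Initial: [q0]110120
Step 1: δ(q0, 1) = (q1, □, L) → [q1]□□10120
Step 2: δ(q1, □) = (qA, 1, L) → [qA]□1□10120

The machine reaches the accept state qA and halts.

Final tape (ignoring leading/trailing blanks): 1□10120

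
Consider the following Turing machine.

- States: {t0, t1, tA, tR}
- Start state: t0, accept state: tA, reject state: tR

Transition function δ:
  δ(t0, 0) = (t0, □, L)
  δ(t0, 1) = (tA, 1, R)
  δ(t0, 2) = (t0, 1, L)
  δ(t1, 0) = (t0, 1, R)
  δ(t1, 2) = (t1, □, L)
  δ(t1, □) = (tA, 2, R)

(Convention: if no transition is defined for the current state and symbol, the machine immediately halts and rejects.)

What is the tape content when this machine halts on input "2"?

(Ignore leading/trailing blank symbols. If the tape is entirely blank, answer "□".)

Execution trace:
Initial: [t0]2
Step 1: δ(t0, 2) = (t0, 1, L) → [t0]□1

No transition is defined for δ(t0, □). By convention the machine halts and rejects.

Final tape (ignoring leading/trailing blanks): 1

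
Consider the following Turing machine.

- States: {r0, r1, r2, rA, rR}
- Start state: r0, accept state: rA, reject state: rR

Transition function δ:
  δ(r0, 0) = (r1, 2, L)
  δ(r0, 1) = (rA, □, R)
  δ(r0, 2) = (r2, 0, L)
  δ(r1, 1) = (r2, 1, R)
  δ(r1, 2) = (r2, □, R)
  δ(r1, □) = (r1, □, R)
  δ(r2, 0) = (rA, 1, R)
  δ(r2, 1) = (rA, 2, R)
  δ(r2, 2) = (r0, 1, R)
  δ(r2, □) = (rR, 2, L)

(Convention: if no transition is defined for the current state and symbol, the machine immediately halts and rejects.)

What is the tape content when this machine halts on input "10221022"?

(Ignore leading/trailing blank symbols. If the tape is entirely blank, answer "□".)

Execution trace:
Initial: [r0]10221022
Step 1: δ(r0, 1) = (rA, □, R) → □[rA]0221022

The machine reaches the accept state rA and halts.

Final tape (ignoring leading/trailing blanks): 0221022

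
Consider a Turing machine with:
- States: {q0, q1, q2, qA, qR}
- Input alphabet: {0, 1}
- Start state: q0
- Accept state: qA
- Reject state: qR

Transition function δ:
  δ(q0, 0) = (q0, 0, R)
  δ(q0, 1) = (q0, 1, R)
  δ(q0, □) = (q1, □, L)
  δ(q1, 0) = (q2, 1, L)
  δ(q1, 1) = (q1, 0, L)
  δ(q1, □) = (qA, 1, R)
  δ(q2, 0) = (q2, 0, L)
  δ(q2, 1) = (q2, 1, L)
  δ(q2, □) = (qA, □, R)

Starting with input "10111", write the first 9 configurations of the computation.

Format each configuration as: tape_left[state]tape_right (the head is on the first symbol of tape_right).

Transitions applied:
Step 1: δ(q0, 1) = (q0, 1, R)
Step 2: δ(q0, 0) = (q0, 0, R)
Step 3: δ(q0, 1) = (q0, 1, R)
Step 4: δ(q0, 1) = (q0, 1, R)
Step 5: δ(q0, 1) = (q0, 1, R)
Step 6: δ(q0, □) = (q1, □, L)
Step 7: δ(q1, 1) = (q1, 0, L)
Step 8: δ(q1, 1) = (q1, 0, L)

The first 9 configurations are:
[q0]10111 ⊢ 1[q0]0111 ⊢ 10[q0]111 ⊢ 101[q0]11 ⊢ 1011[q0]1 ⊢ 10111[q0]□ ⊢ 1011[q1]1□ ⊢ 101[q1]10□ ⊢ 10[q1]100□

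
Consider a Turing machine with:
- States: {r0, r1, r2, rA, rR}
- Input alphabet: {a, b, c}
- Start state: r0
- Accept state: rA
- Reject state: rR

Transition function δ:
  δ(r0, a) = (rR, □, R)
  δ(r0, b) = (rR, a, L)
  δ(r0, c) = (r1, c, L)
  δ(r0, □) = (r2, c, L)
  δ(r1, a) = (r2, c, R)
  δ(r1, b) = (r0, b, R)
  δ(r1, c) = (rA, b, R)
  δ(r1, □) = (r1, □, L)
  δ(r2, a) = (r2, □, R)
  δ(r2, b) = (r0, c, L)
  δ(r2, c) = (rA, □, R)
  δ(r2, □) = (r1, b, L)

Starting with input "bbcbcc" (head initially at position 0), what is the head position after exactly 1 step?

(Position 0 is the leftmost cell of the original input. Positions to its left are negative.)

Execution trace (head position shown):
Step 0: [r0]bbcbcc  (head at position 0)
Step 1: move left → [rR]□abcbcc  (head at position -1)

After 1 step, the head is at position -1.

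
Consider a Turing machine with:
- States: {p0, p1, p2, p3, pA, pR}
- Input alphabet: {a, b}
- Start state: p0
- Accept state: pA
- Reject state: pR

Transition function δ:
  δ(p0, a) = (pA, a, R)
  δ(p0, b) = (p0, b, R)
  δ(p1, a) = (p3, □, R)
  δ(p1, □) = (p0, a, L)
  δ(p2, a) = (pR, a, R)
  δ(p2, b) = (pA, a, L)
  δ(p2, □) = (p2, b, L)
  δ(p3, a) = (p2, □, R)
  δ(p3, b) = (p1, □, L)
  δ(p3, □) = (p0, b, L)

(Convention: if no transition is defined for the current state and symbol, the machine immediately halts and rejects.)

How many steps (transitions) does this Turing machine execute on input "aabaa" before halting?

Execution trace:
Initial: [p0]aabaa
Step 1: δ(p0, a) = (pA, a, R) → a[pA]abaa

The machine reaches the accept state pA and halts.

The machine executed 1 step before halting.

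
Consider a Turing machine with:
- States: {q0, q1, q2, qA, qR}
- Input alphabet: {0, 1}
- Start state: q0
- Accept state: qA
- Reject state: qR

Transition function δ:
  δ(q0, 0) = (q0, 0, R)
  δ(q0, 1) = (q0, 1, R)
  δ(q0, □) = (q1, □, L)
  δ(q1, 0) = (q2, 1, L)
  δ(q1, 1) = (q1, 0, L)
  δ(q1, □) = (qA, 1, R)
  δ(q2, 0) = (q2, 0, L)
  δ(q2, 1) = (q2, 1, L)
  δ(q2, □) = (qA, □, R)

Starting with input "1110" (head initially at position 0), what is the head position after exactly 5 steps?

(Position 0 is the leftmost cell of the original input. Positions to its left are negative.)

Execution trace (head position shown):
Step 0: [q0]1110  (head at position 0)
Step 1: move right → 1[q0]110  (head at position 1)
Step 2: move right → 11[q0]10  (head at position 2)
Step 3: move right → 111[q0]0  (head at position 3)
Step 4: move right → 1110[q0]□  (head at position 4)
Step 5: move left → 111[q1]0□  (head at position 3)

After 5 steps, the head is at position 3.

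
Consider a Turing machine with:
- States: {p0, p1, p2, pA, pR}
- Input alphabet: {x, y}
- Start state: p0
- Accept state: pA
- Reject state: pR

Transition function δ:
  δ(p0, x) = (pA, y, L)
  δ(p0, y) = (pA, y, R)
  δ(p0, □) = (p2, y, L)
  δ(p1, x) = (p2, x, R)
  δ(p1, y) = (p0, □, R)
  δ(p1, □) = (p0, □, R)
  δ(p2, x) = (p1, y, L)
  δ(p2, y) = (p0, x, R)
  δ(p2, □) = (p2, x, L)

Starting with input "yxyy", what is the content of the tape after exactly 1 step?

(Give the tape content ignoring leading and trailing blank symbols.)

Execution trace:
Initial: [p0]yxyy
Step 1: δ(p0, y) = (pA, y, R) → y[pA]xyy

The machine reaches the accept state pA and halts.

After 1 step, the tape (ignoring leading/trailing blanks) is: yxyy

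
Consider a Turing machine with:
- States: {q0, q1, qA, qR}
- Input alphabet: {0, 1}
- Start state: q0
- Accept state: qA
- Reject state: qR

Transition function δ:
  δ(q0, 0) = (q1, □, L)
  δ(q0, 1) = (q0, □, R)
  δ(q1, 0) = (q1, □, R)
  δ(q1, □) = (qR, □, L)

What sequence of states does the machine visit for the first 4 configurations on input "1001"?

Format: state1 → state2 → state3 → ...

Execution trace:
Initial: [q0]1001
Step 1: δ(q0, 1) = (q0, □, R) → □[q0]001
Step 2: δ(q0, 0) = (q1, □, L) → [q1]□□01
Step 3: δ(q1, □) = (qR, □, L) → [qR]□□□01

The machine reaches the reject state qR and halts.

State sequence: q0 → q0 → q1 → qR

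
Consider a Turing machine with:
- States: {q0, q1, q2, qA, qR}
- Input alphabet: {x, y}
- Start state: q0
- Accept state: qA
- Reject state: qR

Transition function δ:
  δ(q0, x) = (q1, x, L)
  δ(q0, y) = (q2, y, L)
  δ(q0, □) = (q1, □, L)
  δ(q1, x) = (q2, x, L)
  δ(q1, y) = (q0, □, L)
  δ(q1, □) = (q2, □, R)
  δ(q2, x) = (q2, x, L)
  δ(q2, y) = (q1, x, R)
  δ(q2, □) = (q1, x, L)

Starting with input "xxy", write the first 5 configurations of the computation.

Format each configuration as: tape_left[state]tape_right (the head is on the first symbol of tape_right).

Transitions applied:
Step 1: δ(q0, x) = (q1, x, L)
Step 2: δ(q1, □) = (q2, □, R)
Step 3: δ(q2, x) = (q2, x, L)
Step 4: δ(q2, □) = (q1, x, L)

The first 5 configurations are:
[q0]xxy ⊢ [q1]□xxy ⊢ □[q2]xxy ⊢ [q2]□xxy ⊢ [q1]□xxxy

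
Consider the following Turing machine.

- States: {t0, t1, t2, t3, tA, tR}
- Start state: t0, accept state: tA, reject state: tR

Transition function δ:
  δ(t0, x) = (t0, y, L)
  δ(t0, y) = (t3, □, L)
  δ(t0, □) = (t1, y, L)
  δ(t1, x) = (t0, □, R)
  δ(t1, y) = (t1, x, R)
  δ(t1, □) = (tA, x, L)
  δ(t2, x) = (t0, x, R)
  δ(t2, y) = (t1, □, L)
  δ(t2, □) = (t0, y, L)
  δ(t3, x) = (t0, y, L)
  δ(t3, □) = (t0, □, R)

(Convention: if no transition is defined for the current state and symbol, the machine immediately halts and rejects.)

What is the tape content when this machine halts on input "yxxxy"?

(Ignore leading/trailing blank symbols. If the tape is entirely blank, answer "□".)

Execution trace:
Initial: [t0]yxxxy
Step 1: δ(t0, y) = (t3, □, L) → [t3]□□xxxy
Step 2: δ(t3, □) = (t0, □, R) → □[t0]□xxxy
Step 3: δ(t0, □) = (t1, y, L) → [t1]□yxxxy
Step 4: δ(t1, □) = (tA, x, L) → [tA]□xyxxxy

The machine reaches the accept state tA and halts.

Final tape (ignoring leading/trailing blanks): xyxxxy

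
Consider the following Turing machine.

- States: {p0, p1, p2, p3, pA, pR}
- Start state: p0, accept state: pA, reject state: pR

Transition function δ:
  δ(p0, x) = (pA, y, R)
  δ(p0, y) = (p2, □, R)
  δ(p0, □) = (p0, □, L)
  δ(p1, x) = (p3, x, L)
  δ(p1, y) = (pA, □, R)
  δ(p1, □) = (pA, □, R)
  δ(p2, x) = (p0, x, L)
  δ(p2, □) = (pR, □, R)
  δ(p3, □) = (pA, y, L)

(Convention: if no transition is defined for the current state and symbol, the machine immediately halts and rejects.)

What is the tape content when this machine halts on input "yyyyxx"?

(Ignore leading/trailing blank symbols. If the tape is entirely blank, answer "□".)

Execution trace:
Initial: [p0]yyyyxx
Step 1: δ(p0, y) = (p2, □, R) → □[p2]yyyxx

No transition is defined for δ(p2, y). By convention the machine halts and rejects.

Final tape (ignoring leading/trailing blanks): yyyxx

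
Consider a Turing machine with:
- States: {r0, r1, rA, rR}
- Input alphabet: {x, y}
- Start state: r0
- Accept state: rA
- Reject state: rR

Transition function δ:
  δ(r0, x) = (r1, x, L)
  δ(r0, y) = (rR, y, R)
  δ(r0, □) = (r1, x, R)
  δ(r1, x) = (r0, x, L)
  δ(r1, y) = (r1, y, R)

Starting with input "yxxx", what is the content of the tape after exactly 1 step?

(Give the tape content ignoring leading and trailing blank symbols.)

Execution trace:
Initial: [r0]yxxx
Step 1: δ(r0, y) = (rR, y, R) → y[rR]xxx

The machine reaches the reject state rR and halts.

After 1 step, the tape (ignoring leading/trailing blanks) is: yxxx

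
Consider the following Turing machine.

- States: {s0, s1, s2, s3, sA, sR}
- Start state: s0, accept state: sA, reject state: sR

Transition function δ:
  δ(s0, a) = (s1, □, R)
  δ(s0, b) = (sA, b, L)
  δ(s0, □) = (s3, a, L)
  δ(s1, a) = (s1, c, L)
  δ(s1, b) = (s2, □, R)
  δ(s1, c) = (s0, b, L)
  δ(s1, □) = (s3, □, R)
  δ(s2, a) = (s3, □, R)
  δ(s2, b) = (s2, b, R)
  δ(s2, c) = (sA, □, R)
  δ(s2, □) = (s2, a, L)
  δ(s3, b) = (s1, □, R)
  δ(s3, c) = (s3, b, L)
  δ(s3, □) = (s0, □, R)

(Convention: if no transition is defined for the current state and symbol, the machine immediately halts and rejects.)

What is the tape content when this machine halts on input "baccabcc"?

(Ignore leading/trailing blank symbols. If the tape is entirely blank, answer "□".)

Execution trace:
Initial: [s0]baccabcc
Step 1: δ(s0, b) = (sA, b, L) → [sA]□baccabcc

The machine reaches the accept state sA and halts.

Final tape (ignoring leading/trailing blanks): baccabcc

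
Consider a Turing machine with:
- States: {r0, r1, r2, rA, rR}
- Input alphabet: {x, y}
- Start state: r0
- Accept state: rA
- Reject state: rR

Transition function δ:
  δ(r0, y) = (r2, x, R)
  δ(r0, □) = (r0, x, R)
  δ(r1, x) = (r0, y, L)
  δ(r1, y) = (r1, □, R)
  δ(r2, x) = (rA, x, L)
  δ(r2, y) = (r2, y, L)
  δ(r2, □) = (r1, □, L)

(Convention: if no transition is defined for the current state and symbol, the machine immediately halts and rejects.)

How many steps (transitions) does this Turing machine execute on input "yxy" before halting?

Execution trace:
Initial: [r0]yxy
Step 1: δ(r0, y) = (r2, x, R) → x[r2]xy
Step 2: δ(r2, x) = (rA, x, L) → [rA]xxy

The machine reaches the accept state rA and halts.

The machine executed 2 steps before halting.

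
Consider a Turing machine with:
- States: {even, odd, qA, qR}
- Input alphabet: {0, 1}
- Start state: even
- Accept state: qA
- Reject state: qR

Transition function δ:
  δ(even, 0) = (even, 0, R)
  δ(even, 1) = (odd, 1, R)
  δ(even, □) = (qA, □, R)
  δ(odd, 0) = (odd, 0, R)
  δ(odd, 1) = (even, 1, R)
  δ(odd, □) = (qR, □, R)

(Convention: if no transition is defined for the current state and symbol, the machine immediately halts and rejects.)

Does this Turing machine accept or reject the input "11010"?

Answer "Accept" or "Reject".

Execution trace:
Initial: [even]11010
Step 1: δ(even, 1) = (odd, 1, R) → 1[odd]1010
Step 2: δ(odd, 1) = (even, 1, R) → 11[even]010
Step 3: δ(even, 0) = (even, 0, R) → 110[even]10
Step 4: δ(even, 1) = (odd, 1, R) → 1101[odd]0
Step 5: δ(odd, 0) = (odd, 0, R) → 11010[odd]□
Step 6: δ(odd, □) = (qR, □, R) → 11010□[qR]□

The machine reaches the reject state qR and halts.

Answer: Reject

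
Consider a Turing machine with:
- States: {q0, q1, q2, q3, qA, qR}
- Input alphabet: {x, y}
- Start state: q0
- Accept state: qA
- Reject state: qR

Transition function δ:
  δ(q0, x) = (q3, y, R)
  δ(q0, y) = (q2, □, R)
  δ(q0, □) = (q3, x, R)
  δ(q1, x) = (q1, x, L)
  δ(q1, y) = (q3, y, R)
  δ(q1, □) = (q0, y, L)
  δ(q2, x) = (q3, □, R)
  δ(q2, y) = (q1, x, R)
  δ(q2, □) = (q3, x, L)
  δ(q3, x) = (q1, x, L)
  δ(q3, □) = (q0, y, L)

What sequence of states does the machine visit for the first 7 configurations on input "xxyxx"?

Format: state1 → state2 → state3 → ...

Execution trace:
Initial: [q0]xxyxx
Step 1: δ(q0, x) = (q3, y, R) → y[q3]xyxx
Step 2: δ(q3, x) = (q1, x, L) → [q1]yxyxx
Step 3: δ(q1, y) = (q3, y, R) → y[q3]xyxx
Step 4: δ(q3, x) = (q1, x, L) → [q1]yxyxx
Step 5: δ(q1, y) = (q3, y, R) → y[q3]xyxx
Step 6: δ(q3, x) = (q1, x, L) → [q1]yxyxx

State sequence: q0 → q3 → q1 → q3 → q1 → q3 → q1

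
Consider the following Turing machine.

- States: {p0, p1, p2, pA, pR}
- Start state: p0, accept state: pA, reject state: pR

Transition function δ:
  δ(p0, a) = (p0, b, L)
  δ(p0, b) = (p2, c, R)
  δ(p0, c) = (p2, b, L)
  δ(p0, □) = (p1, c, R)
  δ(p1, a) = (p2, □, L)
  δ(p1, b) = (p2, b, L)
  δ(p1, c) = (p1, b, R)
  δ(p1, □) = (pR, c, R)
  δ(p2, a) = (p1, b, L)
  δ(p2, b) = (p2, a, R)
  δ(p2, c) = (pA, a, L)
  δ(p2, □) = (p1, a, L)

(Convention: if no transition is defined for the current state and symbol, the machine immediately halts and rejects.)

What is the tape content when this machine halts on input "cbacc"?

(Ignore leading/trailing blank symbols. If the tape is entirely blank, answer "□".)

Execution trace:
Initial: [p0]cbacc
Step 1: δ(p0, c) = (p2, b, L) → [p2]□bbacc
Step 2: δ(p2, □) = (p1, a, L) → [p1]□abbacc
Step 3: δ(p1, □) = (pR, c, R) → c[pR]abbacc

The machine reaches the reject state pR and halts.

Final tape (ignoring leading/trailing blanks): cabbacc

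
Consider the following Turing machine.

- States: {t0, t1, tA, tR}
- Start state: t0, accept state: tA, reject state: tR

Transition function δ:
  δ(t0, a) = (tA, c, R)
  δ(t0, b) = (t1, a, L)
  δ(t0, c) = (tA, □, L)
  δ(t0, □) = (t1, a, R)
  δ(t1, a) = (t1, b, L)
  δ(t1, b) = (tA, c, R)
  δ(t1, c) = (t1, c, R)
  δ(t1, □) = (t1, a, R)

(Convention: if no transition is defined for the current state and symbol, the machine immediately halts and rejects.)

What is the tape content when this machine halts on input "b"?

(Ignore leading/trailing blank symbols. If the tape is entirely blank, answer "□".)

Execution trace:
Initial: [t0]b
Step 1: δ(t0, b) = (t1, a, L) → [t1]□a
Step 2: δ(t1, □) = (t1, a, R) → a[t1]a
Step 3: δ(t1, a) = (t1, b, L) → [t1]ab
Step 4: δ(t1, a) = (t1, b, L) → [t1]□bb
Step 5: δ(t1, □) = (t1, a, R) → a[t1]bb
Step 6: δ(t1, b) = (tA, c, R) → ac[tA]b

The machine reaches the accept state tA and halts.

Final tape (ignoring leading/trailing blanks): acb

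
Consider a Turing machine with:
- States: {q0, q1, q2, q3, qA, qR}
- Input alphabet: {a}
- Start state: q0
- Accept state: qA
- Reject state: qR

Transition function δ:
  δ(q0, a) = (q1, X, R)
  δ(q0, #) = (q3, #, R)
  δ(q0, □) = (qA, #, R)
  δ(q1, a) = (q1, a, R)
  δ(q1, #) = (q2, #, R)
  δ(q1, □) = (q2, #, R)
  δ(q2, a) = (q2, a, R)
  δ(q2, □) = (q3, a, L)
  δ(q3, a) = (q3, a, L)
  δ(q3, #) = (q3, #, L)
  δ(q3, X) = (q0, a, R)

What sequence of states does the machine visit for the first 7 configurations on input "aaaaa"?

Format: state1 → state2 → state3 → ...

Execution trace:
Initial: [q0]aaaaa
Step 1: δ(q0, a) = (q1, X, R) → X[q1]aaaa
Step 2: δ(q1, a) = (q1, a, R) → Xa[q1]aaa
Step 3: δ(q1, a) = (q1, a, R) → Xaa[q1]aa
Step 4: δ(q1, a) = (q1, a, R) → Xaaa[q1]a
Step 5: δ(q1, a) = (q1, a, R) → Xaaaa[q1]□
Step 6: δ(q1, □) = (q2, #, R) → Xaaaa#[q2]□

State sequence: q0 → q1 → q1 → q1 → q1 → q1 → q2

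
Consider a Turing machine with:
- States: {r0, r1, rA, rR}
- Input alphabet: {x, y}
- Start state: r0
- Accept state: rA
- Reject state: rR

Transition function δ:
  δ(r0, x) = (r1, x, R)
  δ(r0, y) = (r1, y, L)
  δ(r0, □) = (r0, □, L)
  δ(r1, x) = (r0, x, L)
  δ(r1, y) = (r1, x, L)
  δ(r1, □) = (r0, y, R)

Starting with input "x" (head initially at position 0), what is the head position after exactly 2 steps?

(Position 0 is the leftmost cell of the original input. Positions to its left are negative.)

Execution trace (head position shown):
Step 0: [r0]x  (head at position 0)
Step 1: move right → x[r1]□  (head at position 1)
Step 2: move right → xy[r0]□  (head at position 2)

After 2 steps, the head is at position 2.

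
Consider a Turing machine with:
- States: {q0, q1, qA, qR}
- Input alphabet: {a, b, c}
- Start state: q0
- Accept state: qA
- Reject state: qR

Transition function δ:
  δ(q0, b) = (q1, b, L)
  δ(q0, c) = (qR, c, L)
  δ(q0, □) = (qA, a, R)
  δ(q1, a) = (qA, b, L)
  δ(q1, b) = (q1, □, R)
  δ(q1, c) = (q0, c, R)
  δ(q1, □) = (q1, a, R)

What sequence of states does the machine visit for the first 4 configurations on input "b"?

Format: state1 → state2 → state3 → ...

Execution trace:
Initial: [q0]b
Step 1: δ(q0, b) = (q1, b, L) → [q1]□b
Step 2: δ(q1, □) = (q1, a, R) → a[q1]b
Step 3: δ(q1, b) = (q1, □, R) → a□[q1]□

State sequence: q0 → q1 → q1 → q1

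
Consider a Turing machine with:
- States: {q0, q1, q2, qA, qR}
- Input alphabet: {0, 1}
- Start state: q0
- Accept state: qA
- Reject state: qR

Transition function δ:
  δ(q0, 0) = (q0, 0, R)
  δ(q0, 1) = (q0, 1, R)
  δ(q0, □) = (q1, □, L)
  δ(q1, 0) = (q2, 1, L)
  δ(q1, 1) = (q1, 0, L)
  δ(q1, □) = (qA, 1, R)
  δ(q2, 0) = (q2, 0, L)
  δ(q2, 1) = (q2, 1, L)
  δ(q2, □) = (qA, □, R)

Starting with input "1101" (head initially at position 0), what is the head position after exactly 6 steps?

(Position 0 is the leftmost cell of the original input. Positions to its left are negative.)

Execution trace (head position shown):
Step 0: [q0]1101  (head at position 0)
Step 1: move right → 1[q0]101  (head at position 1)
Step 2: move right → 11[q0]01  (head at position 2)
Step 3: move right → 110[q0]1  (head at position 3)
Step 4: move right → 1101[q0]□  (head at position 4)
Step 5: move left → 110[q1]1□  (head at position 3)
Step 6: move left → 11[q1]00□  (head at position 2)

After 6 steps, the head is at position 2.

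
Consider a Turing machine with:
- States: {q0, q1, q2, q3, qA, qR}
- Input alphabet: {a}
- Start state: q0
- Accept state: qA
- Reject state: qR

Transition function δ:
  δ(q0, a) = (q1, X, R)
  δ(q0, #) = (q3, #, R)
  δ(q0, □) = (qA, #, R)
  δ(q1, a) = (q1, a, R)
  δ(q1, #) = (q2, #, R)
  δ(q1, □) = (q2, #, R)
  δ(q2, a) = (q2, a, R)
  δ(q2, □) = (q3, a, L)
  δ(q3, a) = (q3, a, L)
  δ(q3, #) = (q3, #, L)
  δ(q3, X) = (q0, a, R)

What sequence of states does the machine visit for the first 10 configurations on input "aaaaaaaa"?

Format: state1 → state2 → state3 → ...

Execution trace:
Initial: [q0]aaaaaaaa
Step 1: δ(q0, a) = (q1, X, R) → X[q1]aaaaaaa
Step 2: δ(q1, a) = (q1, a, R) → Xa[q1]aaaaaa
Step 3: δ(q1, a) = (q1, a, R) → Xaa[q1]aaaaa
Step 4: δ(q1, a) = (q1, a, R) → Xaaa[q1]aaaa
Step 5: δ(q1, a) = (q1, a, R) → Xaaaa[q1]aaa
Step 6: δ(q1, a) = (q1, a, R) → Xaaaaa[q1]aa
Step 7: δ(q1, a) = (q1, a, R) → Xaaaaaa[q1]a
Step 8: δ(q1, a) = (q1, a, R) → Xaaaaaaa[q1]□
Step 9: δ(q1, □) = (q2, #, R) → Xaaaaaaa#[q2]□

State sequence: q0 → q1 → q1 → q1 → q1 → q1 → q1 → q1 → q1 → q2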